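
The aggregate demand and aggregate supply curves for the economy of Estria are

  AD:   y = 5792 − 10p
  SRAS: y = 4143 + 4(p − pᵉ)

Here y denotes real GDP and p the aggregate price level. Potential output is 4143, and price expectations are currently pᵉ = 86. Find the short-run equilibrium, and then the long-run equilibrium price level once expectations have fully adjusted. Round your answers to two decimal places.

Short run: p = 142.36, y = 4368.43. Long run: p = 164.90.

Short run: with pᵉ = 86, SRAS is y = 3799 + 4p. Setting AD = SRAS gives 1993 = 14p, so p = 142.36 and y = 5792 − 10p = 4368.43.
Output 4368.43 is above potential 4143, so over time expected prices rise and SRAS shifts left until y returns to 4143.
Long run: y = 4143 on the AD curve gives 4143 = 5792 − 10p, so p = 164.90.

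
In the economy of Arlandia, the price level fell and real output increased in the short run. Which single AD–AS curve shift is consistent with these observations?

P fell and Y rose. An AD shift moves P and Y in the same direction; an SRAS shift moves them in opposite directions.
Here P and Y moved in opposite directions, so the SRAS curve shifted.
Since Y rose, SRAS shifted right.

SRAS shifted right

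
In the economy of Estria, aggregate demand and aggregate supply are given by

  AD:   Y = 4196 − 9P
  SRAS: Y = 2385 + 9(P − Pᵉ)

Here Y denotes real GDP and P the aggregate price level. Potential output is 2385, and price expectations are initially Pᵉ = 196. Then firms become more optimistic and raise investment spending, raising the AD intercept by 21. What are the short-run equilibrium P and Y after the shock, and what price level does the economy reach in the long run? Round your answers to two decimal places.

AD shifts right: new AD is Y = 4217 − 9P. With Pᵉ = 196, SRAS is Y = 621 + 9P.
Short run: 4217 − 9P = 621 + 9P gives 3596 = 18P, so P = 199.78 and Y = 4217 − 9P = 2419.00.
Y = 2419.00 is above potential 2385; expectations adjust and SRAS shifts left until Y = 2385.
Long run: on the new AD curve, 2385 = 4217 − 9P gives P = 203.56.

Short run: P = 199.78, Y = 2419.00. Long run: P = 203.56.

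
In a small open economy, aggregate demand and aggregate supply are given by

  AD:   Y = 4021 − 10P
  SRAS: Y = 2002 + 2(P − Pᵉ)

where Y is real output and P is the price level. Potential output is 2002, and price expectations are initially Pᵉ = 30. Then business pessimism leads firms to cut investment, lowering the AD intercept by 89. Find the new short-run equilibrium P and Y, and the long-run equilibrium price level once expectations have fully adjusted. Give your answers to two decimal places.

AD shifts left: new AD is Y = 3932 − 10P. With Pᵉ = 30, SRAS is Y = 1942 + 2P.
Short run: 3932 − 10P = 1942 + 2P gives 1990 = 12P, so P = 165.83 and Y = 3932 − 10P = 2273.67.
Y = 2273.67 is above potential 2002; expectations adjust and SRAS shifts left until Y = 2002.
Long run: on the new AD curve, 2002 = 3932 − 10P gives P = 193.00.

Short run: P = 165.83, Y = 2273.67. Long run: P = 193.00.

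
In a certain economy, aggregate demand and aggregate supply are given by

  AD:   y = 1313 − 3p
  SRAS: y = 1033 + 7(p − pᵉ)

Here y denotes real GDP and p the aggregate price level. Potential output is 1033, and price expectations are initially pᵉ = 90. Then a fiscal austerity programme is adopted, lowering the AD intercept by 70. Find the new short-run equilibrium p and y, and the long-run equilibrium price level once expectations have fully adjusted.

Short run: p = 84, y = 991. Long run: p = 70.

AD shifts left: new AD is y = 1243 − 3p. With pᵉ = 90, SRAS is y = 403 + 7p.
Short run: 1243 − 3p = 403 + 7p gives 840 = 10p, so p = 84 and y = 1243 − 3·84 = 991.
y = 991 is below potential 1033; expectations adjust and SRAS shifts right until y = 1033.
Long run: on the new AD curve, 1033 = 1243 − 3p gives p = 70.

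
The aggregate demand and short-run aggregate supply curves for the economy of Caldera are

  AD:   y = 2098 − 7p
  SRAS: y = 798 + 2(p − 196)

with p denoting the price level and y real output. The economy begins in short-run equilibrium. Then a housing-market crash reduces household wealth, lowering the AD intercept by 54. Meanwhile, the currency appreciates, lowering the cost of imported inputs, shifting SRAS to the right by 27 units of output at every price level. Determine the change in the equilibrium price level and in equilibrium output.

Δp = -9, Δy = +9

After both shocks: AD is y = 2044 − 7p and SRAS is y = 433 + 2p.
Setting them equal: 1611 = 9p, so p = 179.
y = 2044 − 7·179 = 791.
Initially p = 188, y = 782, so Δp = -9 and Δy = +9.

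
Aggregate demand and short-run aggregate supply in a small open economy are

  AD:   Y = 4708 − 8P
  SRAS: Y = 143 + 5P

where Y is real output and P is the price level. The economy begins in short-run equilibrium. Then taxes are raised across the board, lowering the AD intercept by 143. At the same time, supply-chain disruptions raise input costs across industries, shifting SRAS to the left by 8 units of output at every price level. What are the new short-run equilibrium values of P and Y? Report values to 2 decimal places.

P = 340.77, Y = 1838.85

After both shocks: AD is Y = 4565 − 8P and SRAS is Y = 135 + 5P.
Setting them equal: 4430 = 13P, so P = 340.77.
Substituting into AD, Y = 1838.85.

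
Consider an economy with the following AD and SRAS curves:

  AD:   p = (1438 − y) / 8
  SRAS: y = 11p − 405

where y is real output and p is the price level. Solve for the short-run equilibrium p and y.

p = 97, y = 662

Rearrange AD to y = 1438 − 8p.
Set AD = SRAS: 1438 − 8p = 11p − 405, so 1843 = 19p and p = 97.
Then y = 1438 − 8·97 = 662.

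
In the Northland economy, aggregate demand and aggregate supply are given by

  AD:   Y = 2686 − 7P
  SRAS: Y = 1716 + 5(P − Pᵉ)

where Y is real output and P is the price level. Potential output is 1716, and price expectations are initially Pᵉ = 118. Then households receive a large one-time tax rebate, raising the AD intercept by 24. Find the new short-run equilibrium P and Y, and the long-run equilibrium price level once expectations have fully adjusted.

Short run: P = 132, Y = 1786. Long run: P = 142.

AD shifts right: new AD is Y = 2710 − 7P. With Pᵉ = 118, SRAS is Y = 1126 + 5P.
Short run: 2710 − 7P = 1126 + 5P gives 1584 = 12P, so P = 132 and Y = 2710 − 7·132 = 1786.
Y = 1786 is above potential 1716; expectations adjust and SRAS shifts left until Y = 1716.
Long run: on the new AD curve, 1716 = 2710 − 7P gives P = 142.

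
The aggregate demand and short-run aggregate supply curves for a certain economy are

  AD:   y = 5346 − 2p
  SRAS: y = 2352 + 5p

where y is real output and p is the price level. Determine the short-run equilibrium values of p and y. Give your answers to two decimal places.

p = 427.71, y = 4490.57

Set AD = SRAS: 5346 − 2p = 2352 + 5p, so 2994 = 7p and p = 427.71.
Substituting into AD, y = 5346 − 2p = 4490.57.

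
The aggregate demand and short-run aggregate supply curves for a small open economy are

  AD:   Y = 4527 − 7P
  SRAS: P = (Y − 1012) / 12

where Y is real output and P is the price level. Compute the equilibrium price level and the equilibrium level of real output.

Rearrange SRAS to Y = 1012 + 12P.
Set AD = SRAS: 4527 − 7P = 1012 + 12P, so 3515 = 19P and P = 185.
Then Y = 4527 − 7·185 = 3232.

P = 185, Y = 3232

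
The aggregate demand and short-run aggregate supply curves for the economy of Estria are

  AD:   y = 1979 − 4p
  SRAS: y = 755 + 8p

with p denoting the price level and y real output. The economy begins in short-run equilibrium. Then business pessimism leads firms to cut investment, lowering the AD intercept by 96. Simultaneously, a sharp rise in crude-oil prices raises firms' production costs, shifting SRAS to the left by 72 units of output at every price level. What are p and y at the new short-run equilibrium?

After both shocks: AD is y = 1883 − 4p and SRAS is y = 683 + 8p.
Setting them equal: 1200 = 12p, so p = 100.
y = 1883 − 4·100 = 1483.

p = 100, y = 1483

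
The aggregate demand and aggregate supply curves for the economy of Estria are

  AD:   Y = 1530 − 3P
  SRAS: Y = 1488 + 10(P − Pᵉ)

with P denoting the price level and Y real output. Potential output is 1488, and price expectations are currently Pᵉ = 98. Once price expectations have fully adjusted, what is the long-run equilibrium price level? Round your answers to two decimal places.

Short run: with Pᵉ = 98, SRAS is Y = 508 + 10P. Setting AD = SRAS gives 1022 = 13P, so P = 78.62 and Y = 1530 − 3P = 1294.15.
Output 1294.15 is below potential 1488, so over time expected prices fall and SRAS shifts right until Y returns to 1488.
Long run: Y = 1488 on the AD curve gives 1488 = 1530 − 3P, so P = 14.00.

Long-run P = 14.00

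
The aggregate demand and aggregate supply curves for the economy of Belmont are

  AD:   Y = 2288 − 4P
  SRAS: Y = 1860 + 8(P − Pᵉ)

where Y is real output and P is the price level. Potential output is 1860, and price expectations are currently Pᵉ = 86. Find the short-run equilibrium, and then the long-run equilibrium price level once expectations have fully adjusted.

Short run: with Pᵉ = 86, SRAS is Y = 1172 + 8P. Setting AD = SRAS gives 1116 = 12P, so P = 93 and Y = 2288 − 4·93 = 1916.
Output 1916 is above potential 1860, so over time expected prices rise and SRAS shifts left until Y returns to 1860.
Long run: Y = 1860 on the AD curve gives 1860 = 2288 − 4P, so P = 107.

Short run: P = 93, Y = 1916. Long run: P = 107.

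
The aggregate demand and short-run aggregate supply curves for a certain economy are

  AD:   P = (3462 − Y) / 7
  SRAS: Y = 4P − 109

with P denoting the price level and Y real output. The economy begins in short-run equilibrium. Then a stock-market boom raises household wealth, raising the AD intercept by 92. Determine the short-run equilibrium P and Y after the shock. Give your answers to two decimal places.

P = 333.00, Y = 1223.00

This is a positive demand shock: AD shifts right.
New AD: Y = 3554 − 7P.
Set AD = SRAS: 3554 − 7P = 4P − 109, so 3663 = 11P and P = 333.00.
Substituting into AD, Y = 1223.00.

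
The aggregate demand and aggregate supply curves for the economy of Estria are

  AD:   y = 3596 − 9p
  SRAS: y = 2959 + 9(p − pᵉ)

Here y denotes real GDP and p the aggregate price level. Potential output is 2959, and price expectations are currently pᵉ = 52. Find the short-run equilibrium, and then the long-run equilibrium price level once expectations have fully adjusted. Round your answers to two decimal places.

Short run: with pᵉ = 52, SRAS is y = 2491 + 9p. Setting AD = SRAS gives 1105 = 18p, so p = 61.39 and y = 3596 − 9p = 3043.50.
Output 3043.50 is above potential 2959, so over time expected prices rise and SRAS shifts left until y returns to 2959.
Long run: y = 2959 on the AD curve gives 2959 = 3596 − 9p, so p = 70.78.

Short run: p = 61.39, y = 3043.50. Long run: p = 70.78.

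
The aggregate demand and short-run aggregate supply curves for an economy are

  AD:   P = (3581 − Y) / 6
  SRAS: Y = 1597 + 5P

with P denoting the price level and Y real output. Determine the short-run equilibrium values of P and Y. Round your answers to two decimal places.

Rearrange AD to Y = 3581 − 6P.
Set AD = SRAS: 3581 − 6P = 1597 + 5P, so 1984 = 11P and P = 180.36.
Substituting into AD, Y = 3581 − 6P = 2498.82.

P = 180.36, Y = 2498.82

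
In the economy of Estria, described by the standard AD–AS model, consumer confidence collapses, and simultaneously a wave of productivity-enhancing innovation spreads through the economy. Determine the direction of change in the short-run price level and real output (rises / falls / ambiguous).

Price level: falls; output: ambiguous

The first event is a negative demand shock: AD shifts left, which by itself pushes P down and Y down.
The second is a favourable supply shock: SRAS shifts right, which by itself pushes P down and Y up.
Both shocks push P down, so P falls. The two shocks push Y in opposite directions, so the effect on Y is ambiguous.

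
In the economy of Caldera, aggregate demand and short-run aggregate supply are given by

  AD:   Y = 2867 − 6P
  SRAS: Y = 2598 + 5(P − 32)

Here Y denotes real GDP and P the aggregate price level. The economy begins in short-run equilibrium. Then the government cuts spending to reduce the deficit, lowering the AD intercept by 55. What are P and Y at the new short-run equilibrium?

P = 34, Y = 2608

This is a negative demand shock: AD shifts left.
New AD: Y = 2812 − 6P.
SRAS can be written Y = 2438 + 5P.
Set AD = SRAS: 2812 − 6P = 2438 + 5P, so 374 = 11P and P = 34.
Y = 2812 − 6·34 = 2608.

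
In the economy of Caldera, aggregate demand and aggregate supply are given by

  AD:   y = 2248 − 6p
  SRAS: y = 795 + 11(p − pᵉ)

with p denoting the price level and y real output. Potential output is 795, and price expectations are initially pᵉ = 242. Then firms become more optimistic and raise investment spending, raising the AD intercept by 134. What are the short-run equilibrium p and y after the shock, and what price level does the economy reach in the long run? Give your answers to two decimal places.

AD shifts right: new AD is y = 2382 − 6p. With pᵉ = 242, SRAS is y = 11p − 1867.
Short run: 2382 − 6p = 11p − 1867 gives 4249 = 17p, so p = 249.94 and y = 2382 − 6p = 882.35.
y = 882.35 is above potential 795; expectations adjust and SRAS shifts left until y = 795.
Long run: on the new AD curve, 795 = 2382 − 6p gives p = 264.50.

Short run: p = 249.94, y = 882.35. Long run: p = 264.50.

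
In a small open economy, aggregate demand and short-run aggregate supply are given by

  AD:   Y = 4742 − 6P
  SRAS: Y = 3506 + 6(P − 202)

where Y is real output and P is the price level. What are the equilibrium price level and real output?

P = 204, Y = 3518

Write SRAS as Y = 3506 + 6P − 1212 = 2294 + 6P.
Set AD = SRAS: 4742 − 6P = 2294 + 6P, so 2448 = 12P and P = 204.
Then Y = 4742 − 6·204 = 3518.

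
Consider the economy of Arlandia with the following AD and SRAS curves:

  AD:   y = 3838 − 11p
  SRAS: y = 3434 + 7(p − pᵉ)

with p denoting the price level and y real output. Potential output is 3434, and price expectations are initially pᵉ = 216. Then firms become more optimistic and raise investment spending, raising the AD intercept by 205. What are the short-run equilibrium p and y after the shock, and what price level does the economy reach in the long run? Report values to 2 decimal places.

AD shifts right: new AD is y = 4043 − 11p. With pᵉ = 216, SRAS is y = 1922 + 7p.
Short run: 4043 − 11p = 1922 + 7p gives 2121 = 18p, so p = 117.83 and y = 4043 − 11p = 2746.83.
y = 2746.83 is below potential 3434; expectations adjust and SRAS shifts right until y = 3434.
Long run: on the new AD curve, 3434 = 4043 − 11p gives p = 55.36.

Short run: p = 117.83, y = 2746.83. Long run: p = 55.36.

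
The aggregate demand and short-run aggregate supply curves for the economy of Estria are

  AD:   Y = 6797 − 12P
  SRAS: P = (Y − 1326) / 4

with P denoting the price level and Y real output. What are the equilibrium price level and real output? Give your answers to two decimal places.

P = 341.94, Y = 2693.75

Rearrange SRAS to Y = 1326 + 4P.
Set AD = SRAS: 6797 − 12P = 1326 + 4P, so 5471 = 16P and P = 341.94.
Substituting into AD, Y = 6797 − 12P = 2693.75.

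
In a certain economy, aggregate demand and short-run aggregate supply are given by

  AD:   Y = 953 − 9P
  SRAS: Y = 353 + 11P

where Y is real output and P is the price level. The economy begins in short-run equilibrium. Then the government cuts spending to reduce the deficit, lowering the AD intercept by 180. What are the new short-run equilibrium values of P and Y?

P = 21, Y = 584

This is a negative demand shock: AD shifts left.
New AD: Y = 773 − 9P.
Set AD = SRAS: 773 − 9P = 353 + 11P, so 420 = 20P and P = 21.
Y = 773 − 9·21 = 584.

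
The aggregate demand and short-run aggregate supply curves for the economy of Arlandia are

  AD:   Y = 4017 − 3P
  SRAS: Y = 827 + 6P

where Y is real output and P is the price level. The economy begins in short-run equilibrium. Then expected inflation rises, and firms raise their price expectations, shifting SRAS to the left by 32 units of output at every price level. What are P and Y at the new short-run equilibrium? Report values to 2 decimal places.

P = 358.00, Y = 2943.00

This is a negative supply shock: SRAS shifts left.
New SRAS: Y = 795 + 6P.
Set AD = SRAS: 4017 − 3P = 795 + 6P, so 3222 = 9P and P = 358.00.
Substituting into AD, Y = 2943.00.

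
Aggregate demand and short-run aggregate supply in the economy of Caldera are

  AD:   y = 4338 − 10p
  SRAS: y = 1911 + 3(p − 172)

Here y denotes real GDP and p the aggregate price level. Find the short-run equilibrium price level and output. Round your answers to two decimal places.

Write SRAS as y = 1911 + 3p − 516 = 1395 + 3p.
Set AD = SRAS: 4338 − 10p = 1395 + 3p, so 2943 = 13p and p = 226.38.
Substituting into AD, y = 4338 − 10p = 2074.15.

p = 226.38, y = 2074.15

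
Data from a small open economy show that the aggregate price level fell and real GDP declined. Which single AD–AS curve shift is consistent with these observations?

P fell and Y fell. An AD shift moves P and Y in the same direction; an SRAS shift moves them in opposite directions.
Here P and Y moved in the same direction, so the AD curve shifted.
Since Y fell, AD shifted left.

AD shifted left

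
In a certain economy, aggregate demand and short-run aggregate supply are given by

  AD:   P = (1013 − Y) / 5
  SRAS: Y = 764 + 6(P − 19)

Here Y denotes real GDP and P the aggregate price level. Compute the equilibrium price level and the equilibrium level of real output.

P = 33, Y = 848

Write SRAS as Y = 764 + 6P − 114 = 650 + 6P.
Rearrange AD to Y = 1013 − 5P.
Set AD = SRAS: 1013 − 5P = 650 + 6P, so 363 = 11P and P = 33.
Then Y = 1013 − 5·33 = 848.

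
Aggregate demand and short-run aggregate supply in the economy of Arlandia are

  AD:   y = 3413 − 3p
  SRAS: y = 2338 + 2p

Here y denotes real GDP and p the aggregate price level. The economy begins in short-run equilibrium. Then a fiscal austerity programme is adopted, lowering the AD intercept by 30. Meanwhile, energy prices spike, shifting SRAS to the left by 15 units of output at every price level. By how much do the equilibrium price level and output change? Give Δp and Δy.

After both shocks: AD is y = 3383 − 3p and SRAS is y = 2323 + 2p.
Setting them equal: 1060 = 5p, so p = 212.
y = 3383 − 3·212 = 2747.
Initially p = 215, y = 2768, so Δp = -3 and Δy = -21.

Δp = -3, Δy = -21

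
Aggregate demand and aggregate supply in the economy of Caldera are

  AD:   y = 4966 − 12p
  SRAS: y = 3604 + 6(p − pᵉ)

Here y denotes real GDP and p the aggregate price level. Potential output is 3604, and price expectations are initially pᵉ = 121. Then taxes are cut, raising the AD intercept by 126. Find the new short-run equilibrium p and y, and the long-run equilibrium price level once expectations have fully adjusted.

Short run: p = 123, y = 3616. Long run: p = 124.

AD shifts right: new AD is y = 5092 − 12p. With pᵉ = 121, SRAS is y = 2878 + 6p.
Short run: 5092 − 12p = 2878 + 6p gives 2214 = 18p, so p = 123 and y = 5092 − 12·123 = 3616.
y = 3616 is above potential 3604; expectations adjust and SRAS shifts left until y = 3604.
Long run: on the new AD curve, 3604 = 5092 − 12p gives p = 124.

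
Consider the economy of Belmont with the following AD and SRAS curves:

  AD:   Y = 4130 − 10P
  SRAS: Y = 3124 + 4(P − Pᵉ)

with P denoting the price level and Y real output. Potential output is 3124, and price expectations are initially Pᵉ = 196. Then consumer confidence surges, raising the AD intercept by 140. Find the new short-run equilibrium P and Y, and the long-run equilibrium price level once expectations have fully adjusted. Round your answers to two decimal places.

Short run: P = 137.86, Y = 2891.43. Long run: P = 114.60.

AD shifts right: new AD is Y = 4270 − 10P. With Pᵉ = 196, SRAS is Y = 2340 + 4P.
Short run: 4270 − 10P = 2340 + 4P gives 1930 = 14P, so P = 137.86 and Y = 4270 − 10P = 2891.43.
Y = 2891.43 is below potential 3124; expectations adjust and SRAS shifts right until Y = 3124.
Long run: on the new AD curve, 3124 = 4270 − 10P gives P = 114.60.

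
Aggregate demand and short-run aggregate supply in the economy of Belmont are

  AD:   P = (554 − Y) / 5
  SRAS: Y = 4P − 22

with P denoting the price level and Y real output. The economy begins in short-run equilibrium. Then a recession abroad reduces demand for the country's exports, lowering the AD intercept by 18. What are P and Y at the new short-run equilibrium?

This is a negative demand shock: AD shifts left.
New AD: Y = 536 − 5P.
Set AD = SRAS: 536 − 5P = 4P − 22, so 558 = 9P and P = 62.
Y = 536 − 5·62 = 226.

P = 62, Y = 226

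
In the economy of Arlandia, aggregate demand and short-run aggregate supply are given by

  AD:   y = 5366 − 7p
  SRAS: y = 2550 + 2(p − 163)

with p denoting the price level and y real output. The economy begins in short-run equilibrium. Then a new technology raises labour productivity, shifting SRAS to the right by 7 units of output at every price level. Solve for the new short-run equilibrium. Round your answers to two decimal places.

p = 348.33, y = 2927.67

This is a positive supply shock: SRAS shifts right.
New SRAS: y = 2231 + 2p.
Set AD = SRAS: 5366 − 7p = 2231 + 2p, so 3135 = 9p and p = 348.33.
Substituting into AD, y = 2927.67.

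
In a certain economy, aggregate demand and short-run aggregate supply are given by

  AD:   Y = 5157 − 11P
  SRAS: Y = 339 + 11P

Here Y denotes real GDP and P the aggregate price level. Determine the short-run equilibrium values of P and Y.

P = 219, Y = 2748

Set AD = SRAS: 5157 − 11P = 339 + 11P, so 4818 = 22P and P = 219.
Then Y = 5157 − 11·219 = 2748.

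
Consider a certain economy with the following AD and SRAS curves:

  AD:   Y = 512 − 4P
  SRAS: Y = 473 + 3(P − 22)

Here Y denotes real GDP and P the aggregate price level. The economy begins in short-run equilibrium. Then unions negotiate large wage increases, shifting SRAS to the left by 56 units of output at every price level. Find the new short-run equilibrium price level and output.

This is a negative supply shock: SRAS shifts left.
New SRAS: Y = 351 + 3P.
Set AD = SRAS: 512 − 4P = 351 + 3P, so 161 = 7P and P = 23.
Y = 512 − 4·23 = 420.

P = 23, Y = 420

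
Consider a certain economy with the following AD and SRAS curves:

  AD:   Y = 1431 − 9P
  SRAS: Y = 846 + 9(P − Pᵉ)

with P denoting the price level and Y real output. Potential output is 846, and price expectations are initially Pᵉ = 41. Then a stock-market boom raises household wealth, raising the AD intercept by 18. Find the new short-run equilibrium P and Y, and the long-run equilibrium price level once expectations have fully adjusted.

AD shifts right: new AD is Y = 1449 − 9P. With Pᵉ = 41, SRAS is Y = 477 + 9P.
Short run: 1449 − 9P = 477 + 9P gives 972 = 18P, so P = 54 and Y = 1449 − 9·54 = 963.
Y = 963 is above potential 846; expectations adjust and SRAS shifts left until Y = 846.
Long run: on the new AD curve, 846 = 1449 − 9P gives P = 67.

Short run: P = 54, Y = 963. Long run: P = 67.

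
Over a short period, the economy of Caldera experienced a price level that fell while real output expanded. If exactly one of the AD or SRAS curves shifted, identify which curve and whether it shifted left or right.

SRAS shifted right

P fell and Y rose. An AD shift moves P and Y in the same direction; an SRAS shift moves them in opposite directions.
Here P and Y moved in opposite directions, so the SRAS curve shifted.
Since Y rose, SRAS shifted right.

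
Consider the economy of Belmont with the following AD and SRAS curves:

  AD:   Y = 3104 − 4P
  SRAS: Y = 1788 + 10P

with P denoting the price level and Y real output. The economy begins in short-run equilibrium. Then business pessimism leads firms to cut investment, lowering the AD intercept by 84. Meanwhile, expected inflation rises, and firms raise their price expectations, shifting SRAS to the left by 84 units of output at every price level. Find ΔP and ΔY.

After both shocks: AD is Y = 3020 − 4P and SRAS is Y = 1704 + 10P.
Setting them equal: 1316 = 14P, so P = 94.
Y = 3020 − 4·94 = 2644.
Initially P = 94, Y = 2728, so ΔP = +0 and ΔY = -84.

ΔP = +0, ΔY = -84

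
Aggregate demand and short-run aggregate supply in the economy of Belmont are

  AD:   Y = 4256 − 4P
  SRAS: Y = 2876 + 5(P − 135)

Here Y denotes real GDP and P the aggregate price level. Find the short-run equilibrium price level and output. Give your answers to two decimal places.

P = 228.33, Y = 3342.67

Write SRAS as Y = 2876 + 5P − 675 = 2201 + 5P.
Set AD = SRAS: 4256 − 4P = 2201 + 5P, so 2055 = 9P and P = 228.33.
Substituting into AD, Y = 4256 − 4P = 3342.67.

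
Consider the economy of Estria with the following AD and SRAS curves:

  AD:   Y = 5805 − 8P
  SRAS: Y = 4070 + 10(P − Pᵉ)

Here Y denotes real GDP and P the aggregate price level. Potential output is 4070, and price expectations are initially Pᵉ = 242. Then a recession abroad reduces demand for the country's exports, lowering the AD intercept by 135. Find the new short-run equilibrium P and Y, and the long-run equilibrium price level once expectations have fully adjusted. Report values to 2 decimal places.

Short run: P = 223.33, Y = 3883.33. Long run: P = 200.00.

AD shifts left: new AD is Y = 5670 − 8P. With Pᵉ = 242, SRAS is Y = 1650 + 10P.
Short run: 5670 − 8P = 1650 + 10P gives 4020 = 18P, so P = 223.33 and Y = 5670 − 8P = 3883.33.
Y = 3883.33 is below potential 4070; expectations adjust and SRAS shifts right until Y = 4070.
Long run: on the new AD curve, 4070 = 5670 − 8P gives P = 200.00.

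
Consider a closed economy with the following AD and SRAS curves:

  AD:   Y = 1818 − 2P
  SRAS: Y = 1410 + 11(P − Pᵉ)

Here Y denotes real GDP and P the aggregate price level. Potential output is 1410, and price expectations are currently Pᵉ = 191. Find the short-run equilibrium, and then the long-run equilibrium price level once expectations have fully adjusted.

Short run: with Pᵉ = 191, SRAS is Y = 11P − 691. Setting AD = SRAS gives 2509 = 13P, so P = 193 and Y = 1818 − 2·193 = 1432.
Output 1432 is above potential 1410, so over time expected prices rise and SRAS shifts left until Y returns to 1410.
Long run: Y = 1410 on the AD curve gives 1410 = 1818 − 2P, so P = 204.

Short run: P = 193, Y = 1432. Long run: P = 204.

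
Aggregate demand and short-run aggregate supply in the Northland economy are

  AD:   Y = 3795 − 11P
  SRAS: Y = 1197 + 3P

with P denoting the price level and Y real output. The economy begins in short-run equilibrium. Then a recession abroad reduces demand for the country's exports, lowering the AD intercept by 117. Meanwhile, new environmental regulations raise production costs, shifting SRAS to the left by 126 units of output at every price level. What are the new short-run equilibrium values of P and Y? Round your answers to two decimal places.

P = 186.21, Y = 1629.64

After both shocks: AD is Y = 3678 − 11P and SRAS is Y = 1071 + 3P.
Setting them equal: 2607 = 14P, so P = 186.21.
Substituting into AD, Y = 1629.64.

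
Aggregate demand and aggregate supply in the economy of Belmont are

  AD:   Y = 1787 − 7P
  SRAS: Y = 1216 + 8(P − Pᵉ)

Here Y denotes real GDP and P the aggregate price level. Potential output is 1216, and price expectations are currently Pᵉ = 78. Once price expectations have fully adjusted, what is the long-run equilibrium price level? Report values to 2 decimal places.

Short run: with Pᵉ = 78, SRAS is Y = 592 + 8P. Setting AD = SRAS gives 1195 = 15P, so P = 79.67 and Y = 1787 − 7P = 1229.33.
Output 1229.33 is above potential 1216, so over time expected prices rise and SRAS shifts left until Y returns to 1216.
Long run: Y = 1216 on the AD curve gives 1216 = 1787 − 7P, so P = 81.57.

Long-run P = 81.57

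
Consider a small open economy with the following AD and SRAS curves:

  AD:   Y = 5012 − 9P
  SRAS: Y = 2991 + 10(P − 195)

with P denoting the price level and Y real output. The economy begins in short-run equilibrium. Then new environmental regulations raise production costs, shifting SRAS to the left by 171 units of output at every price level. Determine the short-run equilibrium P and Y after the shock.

P = 218, Y = 3050

This is a negative supply shock: SRAS shifts left.
New SRAS: Y = 870 + 10P.
Set AD = SRAS: 5012 − 9P = 870 + 10P, so 4142 = 19P and P = 218.
Y = 5012 − 9·218 = 3050.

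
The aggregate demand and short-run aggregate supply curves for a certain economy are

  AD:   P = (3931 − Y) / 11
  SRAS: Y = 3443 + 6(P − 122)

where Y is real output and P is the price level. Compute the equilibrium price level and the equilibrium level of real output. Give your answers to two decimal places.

Write SRAS as Y = 3443 + 6P − 732 = 2711 + 6P.
Rearrange AD to Y = 3931 − 11P.
Set AD = SRAS: 3931 − 11P = 2711 + 6P, so 1220 = 17P and P = 71.76.
Substituting into AD, Y = 3931 − 11P = 3141.59.

P = 71.76, Y = 3141.59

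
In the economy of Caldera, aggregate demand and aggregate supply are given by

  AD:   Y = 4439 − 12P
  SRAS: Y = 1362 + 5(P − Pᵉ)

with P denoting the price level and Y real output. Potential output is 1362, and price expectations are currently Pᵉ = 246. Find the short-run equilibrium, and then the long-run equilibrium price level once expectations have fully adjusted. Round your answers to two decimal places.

Short run: with Pᵉ = 246, SRAS is Y = 132 + 5P. Setting AD = SRAS gives 4307 = 17P, so P = 253.35 and Y = 4439 − 12P = 1398.76.
Output 1398.76 is above potential 1362, so over time expected prices rise and SRAS shifts left until Y returns to 1362.
Long run: Y = 1362 on the AD curve gives 1362 = 4439 − 12P, so P = 256.42.

Short run: P = 253.35, Y = 1398.76. Long run: P = 256.42.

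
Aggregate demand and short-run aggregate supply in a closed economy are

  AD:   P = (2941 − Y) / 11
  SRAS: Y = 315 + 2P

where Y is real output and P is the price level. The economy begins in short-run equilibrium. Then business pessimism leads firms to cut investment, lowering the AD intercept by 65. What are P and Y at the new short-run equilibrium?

This is a negative demand shock: AD shifts left.
New AD: Y = 2876 − 11P.
Set AD = SRAS: 2876 − 11P = 315 + 2P, so 2561 = 13P and P = 197.
Y = 2876 − 11·197 = 709.

P = 197, Y = 709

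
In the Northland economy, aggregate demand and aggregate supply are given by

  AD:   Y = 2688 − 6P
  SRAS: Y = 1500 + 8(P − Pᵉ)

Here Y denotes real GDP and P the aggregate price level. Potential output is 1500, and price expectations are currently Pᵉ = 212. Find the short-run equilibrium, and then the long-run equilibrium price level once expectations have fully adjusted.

Short run: P = 206, Y = 1452. Long run: P = 198.

Short run: with Pᵉ = 212, SRAS is Y = 8P − 196. Setting AD = SRAS gives 2884 = 14P, so P = 206 and Y = 2688 − 6·206 = 1452.
Output 1452 is below potential 1500, so over time expected prices fall and SRAS shifts right until Y returns to 1500.
Long run: Y = 1500 on the AD curve gives 1500 = 2688 − 6P, so P = 198.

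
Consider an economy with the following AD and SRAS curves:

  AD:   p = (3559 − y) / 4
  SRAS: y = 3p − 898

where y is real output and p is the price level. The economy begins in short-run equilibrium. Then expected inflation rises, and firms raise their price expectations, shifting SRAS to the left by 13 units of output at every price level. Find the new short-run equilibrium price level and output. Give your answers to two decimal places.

This is a negative supply shock: SRAS shifts left.
New SRAS: y = 3p − 911.
Set AD = SRAS: 3559 − 4p = 3p − 911, so 4470 = 7p and p = 638.57.
Substituting into AD, y = 1004.71.

p = 638.57, y = 1004.71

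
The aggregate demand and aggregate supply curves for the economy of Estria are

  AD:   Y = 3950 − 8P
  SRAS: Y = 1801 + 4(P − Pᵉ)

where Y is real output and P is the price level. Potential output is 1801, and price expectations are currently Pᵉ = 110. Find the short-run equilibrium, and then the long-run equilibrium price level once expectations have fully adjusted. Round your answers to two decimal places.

Short run: P = 215.75, Y = 2224.00. Long run: P = 268.63.

Short run: with Pᵉ = 110, SRAS is Y = 1361 + 4P. Setting AD = SRAS gives 2589 = 12P, so P = 215.75 and Y = 3950 − 8P = 2224.00.
Output 2224.00 is above potential 1801, so over time expected prices rise and SRAS shifts left until Y returns to 1801.
Long run: Y = 1801 on the AD curve gives 1801 = 3950 − 8P, so P = 268.63.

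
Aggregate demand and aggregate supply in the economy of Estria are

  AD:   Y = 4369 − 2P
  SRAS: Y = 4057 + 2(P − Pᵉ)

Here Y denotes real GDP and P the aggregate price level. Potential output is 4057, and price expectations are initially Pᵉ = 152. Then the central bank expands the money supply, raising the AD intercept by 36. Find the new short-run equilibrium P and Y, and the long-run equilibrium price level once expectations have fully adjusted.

Short run: P = 163, Y = 4079. Long run: P = 174.

AD shifts right: new AD is Y = 4405 − 2P. With Pᵉ = 152, SRAS is Y = 3753 + 2P.
Short run: 4405 − 2P = 3753 + 2P gives 652 = 4P, so P = 163 and Y = 4405 − 2·163 = 4079.
Y = 4079 is above potential 4057; expectations adjust and SRAS shifts left until Y = 4057.
Long run: on the new AD curve, 4057 = 4405 − 2P gives P = 174.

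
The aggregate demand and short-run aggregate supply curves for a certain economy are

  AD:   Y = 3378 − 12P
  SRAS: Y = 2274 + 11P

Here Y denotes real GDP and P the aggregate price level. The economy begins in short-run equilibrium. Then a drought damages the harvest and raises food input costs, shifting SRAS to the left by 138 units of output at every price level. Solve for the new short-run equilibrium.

P = 54, Y = 2730

This is a negative supply shock: SRAS shifts left.
New SRAS: Y = 2136 + 11P.
Set AD = SRAS: 3378 − 12P = 2136 + 11P, so 1242 = 23P and P = 54.
Y = 3378 − 12·54 = 2730.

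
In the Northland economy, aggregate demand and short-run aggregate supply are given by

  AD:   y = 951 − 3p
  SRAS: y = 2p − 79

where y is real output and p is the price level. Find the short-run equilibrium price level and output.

p = 206, y = 333

Set AD = SRAS: 951 − 3p = 2p − 79, so 1030 = 5p and p = 206.
Then y = 951 − 3·206 = 333.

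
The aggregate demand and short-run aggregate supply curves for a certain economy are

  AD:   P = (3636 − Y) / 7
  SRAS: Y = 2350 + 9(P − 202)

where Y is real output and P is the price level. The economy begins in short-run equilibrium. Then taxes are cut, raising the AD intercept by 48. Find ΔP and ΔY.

ΔP = +3, ΔY = +27

This is a positive demand shock: AD shifts right.
New AD: Y = 3684 − 7P.
SRAS can be written Y = 532 + 9P.
Set AD = SRAS: 3684 − 7P = 532 + 9P, so 3152 = 16P and P = 197.
Y = 3684 − 7·197 = 2305.
Initially P = 194, Y = 2278, so ΔP = +3 and ΔY = +27.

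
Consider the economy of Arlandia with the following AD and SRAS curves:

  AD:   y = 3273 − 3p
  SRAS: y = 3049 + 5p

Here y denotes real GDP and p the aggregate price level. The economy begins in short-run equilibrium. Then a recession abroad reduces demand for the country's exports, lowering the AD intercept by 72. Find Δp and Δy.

This is a negative demand shock: AD shifts left.
New AD: y = 3201 − 3p.
Set AD = SRAS: 3201 − 3p = 3049 + 5p, so 152 = 8p and p = 19.
y = 3201 − 3·19 = 3144.
Initially p = 28, y = 3189, so Δp = -9 and Δy = -45.

Δp = -9, Δy = -45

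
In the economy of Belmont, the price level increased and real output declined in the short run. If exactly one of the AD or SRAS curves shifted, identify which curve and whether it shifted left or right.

SRAS shifted left

P rose and Y fell. An AD shift moves P and Y in the same direction; an SRAS shift moves them in opposite directions.
Here P and Y moved in opposite directions, so the SRAS curve shifted.
Since Y fell, SRAS shifted left.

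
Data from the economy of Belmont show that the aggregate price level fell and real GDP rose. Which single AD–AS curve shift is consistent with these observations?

SRAS shifted right

P fell and Y rose. An AD shift moves P and Y in the same direction; an SRAS shift moves them in opposite directions.
Here P and Y moved in opposite directions, so the SRAS curve shifted.
Since Y rose, SRAS shifted right.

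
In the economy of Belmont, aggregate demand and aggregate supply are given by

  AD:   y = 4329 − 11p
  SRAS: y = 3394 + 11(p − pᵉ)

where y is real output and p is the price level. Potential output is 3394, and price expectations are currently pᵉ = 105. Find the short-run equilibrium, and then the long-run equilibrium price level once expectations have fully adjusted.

Short run: with pᵉ = 105, SRAS is y = 2239 + 11p. Setting AD = SRAS gives 2090 = 22p, so p = 95 and y = 4329 − 11·95 = 3284.
Output 3284 is below potential 3394, so over time expected prices fall and SRAS shifts right until y returns to 3394.
Long run: y = 3394 on the AD curve gives 3394 = 4329 − 11p, so p = 85.

Short run: p = 95, y = 3284. Long run: p = 85.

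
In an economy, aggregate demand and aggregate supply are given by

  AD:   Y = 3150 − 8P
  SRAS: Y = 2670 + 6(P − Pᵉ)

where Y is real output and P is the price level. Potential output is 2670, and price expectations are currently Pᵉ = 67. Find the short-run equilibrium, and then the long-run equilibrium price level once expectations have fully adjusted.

Short run: P = 63, Y = 2646. Long run: P = 60.

Short run: with Pᵉ = 67, SRAS is Y = 2268 + 6P. Setting AD = SRAS gives 882 = 14P, so P = 63 and Y = 3150 − 8·63 = 2646.
Output 2646 is below potential 2670, so over time expected prices fall and SRAS shifts right until Y returns to 2670.
Long run: Y = 2670 on the AD curve gives 2670 = 3150 − 8P, so P = 60.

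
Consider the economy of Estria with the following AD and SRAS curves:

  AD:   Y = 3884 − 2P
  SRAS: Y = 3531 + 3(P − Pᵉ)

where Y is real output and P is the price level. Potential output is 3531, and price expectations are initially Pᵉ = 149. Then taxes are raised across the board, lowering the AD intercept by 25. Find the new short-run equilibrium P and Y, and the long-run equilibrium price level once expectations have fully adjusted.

Short run: P = 155, Y = 3549. Long run: P = 164.

AD shifts left: new AD is Y = 3859 − 2P. With Pᵉ = 149, SRAS is Y = 3084 + 3P.
Short run: 3859 − 2P = 3084 + 3P gives 775 = 5P, so P = 155 and Y = 3859 − 2·155 = 3549.
Y = 3549 is above potential 3531; expectations adjust and SRAS shifts left until Y = 3531.
Long run: on the new AD curve, 3531 = 3859 − 2P gives P = 164.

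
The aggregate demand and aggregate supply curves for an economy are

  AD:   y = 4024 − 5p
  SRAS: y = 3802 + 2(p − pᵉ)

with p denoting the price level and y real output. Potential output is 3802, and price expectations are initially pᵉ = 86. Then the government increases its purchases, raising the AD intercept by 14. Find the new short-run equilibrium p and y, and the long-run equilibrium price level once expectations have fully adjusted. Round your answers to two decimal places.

Short run: p = 58.29, y = 3746.57. Long run: p = 47.20.

AD shifts right: new AD is y = 4038 − 5p. With pᵉ = 86, SRAS is y = 3630 + 2p.
Short run: 4038 − 5p = 3630 + 2p gives 408 = 7p, so p = 58.29 and y = 4038 − 5p = 3746.57.
y = 3746.57 is below potential 3802; expectations adjust and SRAS shifts right until y = 3802.
Long run: on the new AD curve, 3802 = 4038 − 5p gives p = 47.20.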